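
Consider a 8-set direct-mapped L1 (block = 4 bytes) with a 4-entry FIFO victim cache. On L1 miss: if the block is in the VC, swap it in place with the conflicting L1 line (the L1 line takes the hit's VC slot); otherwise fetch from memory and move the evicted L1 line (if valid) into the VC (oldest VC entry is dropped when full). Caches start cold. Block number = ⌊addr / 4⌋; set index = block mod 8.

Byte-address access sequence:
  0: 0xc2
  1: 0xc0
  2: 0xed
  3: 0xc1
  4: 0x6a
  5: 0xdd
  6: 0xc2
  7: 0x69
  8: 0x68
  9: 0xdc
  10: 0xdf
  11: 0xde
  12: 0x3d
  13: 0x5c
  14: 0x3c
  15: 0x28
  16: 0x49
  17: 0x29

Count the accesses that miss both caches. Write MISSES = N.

MISSES = 8

#0 0xc2→b48/s0 MISS; vc=[]
#1 0xc0→b48/s0 L1-HIT; vc=[]
#2 0xed→b59/s3 MISS; vc=[]
#3 0xc1→b48/s0 L1-HIT; vc=[]
#4 0x6a→b26/s2 MISS; vc=[]
#5 0xdd→b55/s7 MISS; vc=[]
#6 0xc2→b48/s0 L1-HIT; vc=[]
#7 0x69→b26/s2 L1-HIT; vc=[]
#8 0x68→b26/s2 L1-HIT; vc=[]
#9 0xdc→b55/s7 L1-HIT; vc=[]
#10 0xdf→b55/s7 L1-HIT; vc=[]
#11 0xde→b55/s7 L1-HIT; vc=[]
#12 0x3d→b15/s7 MISS; vc=[55]
#13 0x5c→b23/s7 MISS; vc=[55,15]
#14 0x3c→b15/s7 VC-HIT; vc=[55,23]
#15 0x28→b10/s2 MISS; vc=[55,23,26]
#16 0x49→b18/s2 MISS; vc=[55,23,26,10]
#17 0x29→b10/s2 VC-HIT; vc=[55,23,26,18]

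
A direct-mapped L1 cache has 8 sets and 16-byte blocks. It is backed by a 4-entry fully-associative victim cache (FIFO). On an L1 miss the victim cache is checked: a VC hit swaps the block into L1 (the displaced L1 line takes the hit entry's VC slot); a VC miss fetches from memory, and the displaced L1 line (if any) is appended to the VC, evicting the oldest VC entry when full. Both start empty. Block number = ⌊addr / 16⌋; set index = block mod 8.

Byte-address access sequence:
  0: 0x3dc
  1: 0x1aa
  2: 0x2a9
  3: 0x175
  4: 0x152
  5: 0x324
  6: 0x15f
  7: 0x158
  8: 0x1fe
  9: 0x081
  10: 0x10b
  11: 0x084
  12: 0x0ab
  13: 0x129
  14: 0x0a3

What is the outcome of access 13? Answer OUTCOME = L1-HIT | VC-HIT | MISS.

  [0] addr=0x3dc blk=61 s=5: MISS | VC []
  [1] addr=0x1aa blk=26 s=2: MISS | VC []
  [2] addr=0x2a9 blk=42 s=2: MISS | VC [26]
  [3] addr=0x175 blk=23 s=7: MISS | VC [26]
  [4] addr=0x152 blk=21 s=5: MISS | VC [26, 61]
  [5] addr=0x324 blk=50 s=2: MISS | VC [26, 61, 42]
  [6] addr=0x15f blk=21 s=5: L1-HIT | VC [26, 61, 42]
  [7] addr=0x158 blk=21 s=5: L1-HIT | VC [26, 61, 42]
  [8] addr=0x1fe blk=31 s=7: MISS | VC [26, 61, 42, 23]
  [9] addr=0x81 blk=8 s=0: MISS | VC [26, 61, 42, 23]
  [10] addr=0x10b blk=16 s=0: MISS | VC [61, 42, 23, 8]
  [11] addr=0x84 blk=8 s=0: VC-HIT | VC [61, 42, 23, 16]
  [12] addr=0xab blk=10 s=2: MISS | VC [42, 23, 16, 50]
  [13] addr=0x129 blk=18 s=2: MISS | VC [23, 16, 50, 10]
  [14] addr=0xa3 blk=10 s=2: VC-HIT | VC [23, 16, 50, 18]

OUTCOME = MISS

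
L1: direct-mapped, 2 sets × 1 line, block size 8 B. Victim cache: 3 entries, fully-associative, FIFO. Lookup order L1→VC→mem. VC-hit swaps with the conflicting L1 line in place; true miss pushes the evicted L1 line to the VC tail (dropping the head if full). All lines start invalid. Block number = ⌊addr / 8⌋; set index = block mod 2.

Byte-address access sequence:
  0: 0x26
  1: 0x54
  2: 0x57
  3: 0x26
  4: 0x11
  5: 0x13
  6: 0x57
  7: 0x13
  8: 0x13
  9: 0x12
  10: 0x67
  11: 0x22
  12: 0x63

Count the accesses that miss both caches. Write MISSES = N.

MISSES = 4

  [0] addr=0x26 blk=4 s=0: MISS | VC []
  [1] addr=0x54 blk=10 s=0: MISS | VC [4]
  [2] addr=0x57 blk=10 s=0: L1-HIT | VC [4]
  [3] addr=0x26 blk=4 s=0: VC-HIT | VC [10]
  [4] addr=0x11 blk=2 s=0: MISS | VC [10, 4]
  [5] addr=0x13 blk=2 s=0: L1-HIT | VC [10, 4]
  [6] addr=0x57 blk=10 s=0: VC-HIT | VC [2, 4]
  [7] addr=0x13 blk=2 s=0: VC-HIT | VC [10, 4]
  [8] addr=0x13 blk=2 s=0: L1-HIT | VC [10, 4]
  [9] addr=0x12 blk=2 s=0: L1-HIT | VC [10, 4]
  [10] addr=0x67 blk=12 s=0: MISS | VC [10, 4, 2]
  [11] addr=0x22 blk=4 s=0: VC-HIT | VC [10, 12, 2]
  [12] addr=0x63 blk=12 s=0: VC-HIT | VC [10, 4, 2]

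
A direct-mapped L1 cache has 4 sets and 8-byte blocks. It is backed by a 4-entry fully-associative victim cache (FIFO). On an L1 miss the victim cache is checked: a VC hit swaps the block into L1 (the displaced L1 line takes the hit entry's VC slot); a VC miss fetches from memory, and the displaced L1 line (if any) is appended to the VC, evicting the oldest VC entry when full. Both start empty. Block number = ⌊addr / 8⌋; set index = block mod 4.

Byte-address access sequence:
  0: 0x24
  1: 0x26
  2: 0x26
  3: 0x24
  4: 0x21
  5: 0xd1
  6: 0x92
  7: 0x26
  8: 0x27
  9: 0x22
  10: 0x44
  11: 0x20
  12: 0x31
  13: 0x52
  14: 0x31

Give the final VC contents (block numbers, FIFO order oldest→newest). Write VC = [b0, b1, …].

#0 0x24→b4/s0 MISS; vc=[]
#1 0x26→b4/s0 L1-HIT; vc=[]
#2 0x26→b4/s0 L1-HIT; vc=[]
#3 0x24→b4/s0 L1-HIT; vc=[]
#4 0x21→b4/s0 L1-HIT; vc=[]
#5 0xd1→b26/s2 MISS; vc=[]
#6 0x92→b18/s2 MISS; vc=[26]
#7 0x26→b4/s0 L1-HIT; vc=[26]
#8 0x27→b4/s0 L1-HIT; vc=[26]
#9 0x22→b4/s0 L1-HIT; vc=[26]
#10 0x44→b8/s0 MISS; vc=[26,4]
#11 0x20→b4/s0 VC-HIT; vc=[26,8]
#12 0x31→b6/s2 MISS; vc=[26,8,18]
#13 0x52→b10/s2 MISS; vc=[26,8,18,6]
#14 0x31→b6/s2 VC-HIT; vc=[26,8,18,10]

VC = [26, 8, 18, 10]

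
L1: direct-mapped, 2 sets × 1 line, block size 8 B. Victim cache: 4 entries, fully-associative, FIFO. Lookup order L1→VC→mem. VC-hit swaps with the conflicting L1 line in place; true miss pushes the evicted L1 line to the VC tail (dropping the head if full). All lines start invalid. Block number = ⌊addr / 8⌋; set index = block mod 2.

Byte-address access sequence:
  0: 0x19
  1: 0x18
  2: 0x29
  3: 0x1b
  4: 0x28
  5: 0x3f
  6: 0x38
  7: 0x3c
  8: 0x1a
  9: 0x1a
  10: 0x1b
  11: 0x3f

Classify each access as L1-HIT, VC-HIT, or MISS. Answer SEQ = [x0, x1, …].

0: 0x19 (blk 3, set 1) → MISS  vc=[]
1: 0x18 (blk 3, set 1) → L1-HIT  vc=[]
2: 0x29 (blk 5, set 1) → MISS  vc=[3]
3: 0x1b (blk 3, set 1) → VC-HIT  vc=[5]
4: 0x28 (blk 5, set 1) → VC-HIT  vc=[3]
5: 0x3f (blk 7, set 1) → MISS  vc=[3, 5]
6: 0x38 (blk 7, set 1) → L1-HIT  vc=[3, 5]
7: 0x3c (blk 7, set 1) → L1-HIT  vc=[3, 5]
8: 0x1a (blk 3, set 1) → VC-HIT  vc=[7, 5]
9: 0x1a (blk 3, set 1) → L1-HIT  vc=[7, 5]
10: 0x1b (blk 3, set 1) → L1-HIT  vc=[7, 5]
11: 0x3f (blk 7, set 1) → VC-HIT  vc=[3, 5]

SEQ = [MISS, L1-HIT, MISS, VC-HIT, VC-HIT, MISS, L1-HIT, L1-HIT, VC-HIT, L1-HIT, L1-HIT, VC-HIT]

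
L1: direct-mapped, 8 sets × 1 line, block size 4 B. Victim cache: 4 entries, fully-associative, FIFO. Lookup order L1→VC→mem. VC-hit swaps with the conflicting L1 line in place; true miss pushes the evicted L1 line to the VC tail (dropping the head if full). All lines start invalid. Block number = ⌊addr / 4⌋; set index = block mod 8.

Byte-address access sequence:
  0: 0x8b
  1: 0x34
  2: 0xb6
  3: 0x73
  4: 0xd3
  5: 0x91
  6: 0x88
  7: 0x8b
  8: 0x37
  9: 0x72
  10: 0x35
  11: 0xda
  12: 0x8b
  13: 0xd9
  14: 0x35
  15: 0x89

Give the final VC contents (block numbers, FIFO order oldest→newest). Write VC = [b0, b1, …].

VC = [45, 36, 52]

0: 0x8b (blk 34, set 2) → MISS  vc=[]
1: 0x34 (blk 13, set 5) → MISS  vc=[]
2: 0xb6 (blk 45, set 5) → MISS  vc=[13]
3: 0x73 (blk 28, set 4) → MISS  vc=[13]
4: 0xd3 (blk 52, set 4) → MISS  vc=[13, 28]
5: 0x91 (blk 36, set 4) → MISS  vc=[13, 28, 52]
6: 0x88 (blk 34, set 2) → L1-HIT  vc=[13, 28, 52]
7: 0x8b (blk 34, set 2) → L1-HIT  vc=[13, 28, 52]
8: 0x37 (blk 13, set 5) → VC-HIT  vc=[45, 28, 52]
9: 0x72 (blk 28, set 4) → VC-HIT  vc=[45, 36, 52]
10: 0x35 (blk 13, set 5) → L1-HIT  vc=[45, 36, 52]
11: 0xda (blk 54, set 6) → MISS  vc=[45, 36, 52]
12: 0x8b (blk 34, set 2) → L1-HIT  vc=[45, 36, 52]
13: 0xd9 (blk 54, set 6) → L1-HIT  vc=[45, 36, 52]
14: 0x35 (blk 13, set 5) → L1-HIT  vc=[45, 36, 52]
15: 0x89 (blk 34, set 2) → L1-HIT  vc=[45, 36, 52]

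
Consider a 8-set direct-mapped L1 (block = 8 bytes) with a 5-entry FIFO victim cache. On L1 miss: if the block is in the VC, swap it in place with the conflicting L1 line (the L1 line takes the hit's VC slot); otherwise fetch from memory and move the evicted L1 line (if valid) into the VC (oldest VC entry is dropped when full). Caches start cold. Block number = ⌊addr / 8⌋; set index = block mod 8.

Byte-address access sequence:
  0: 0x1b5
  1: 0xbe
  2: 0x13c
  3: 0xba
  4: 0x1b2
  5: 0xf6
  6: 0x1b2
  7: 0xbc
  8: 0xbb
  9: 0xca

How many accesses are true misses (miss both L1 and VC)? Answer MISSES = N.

MISSES = 5

0: 0x1b5 (blk 54, set 6) → MISS  vc=[]
1: 0xbe (blk 23, set 7) → MISS  vc=[]
2: 0x13c (blk 39, set 7) → MISS  vc=[23]
3: 0xba (blk 23, set 7) → VC-HIT  vc=[39]
4: 0x1b2 (blk 54, set 6) → L1-HIT  vc=[39]
5: 0xf6 (blk 30, set 6) → MISS  vc=[39, 54]
6: 0x1b2 (blk 54, set 6) → VC-HIT  vc=[39, 30]
7: 0xbc (blk 23, set 7) → L1-HIT  vc=[39, 30]
8: 0xbb (blk 23, set 7) → L1-HIT  vc=[39, 30]
9: 0xca (blk 25, set 1) → MISS  vc=[39, 30]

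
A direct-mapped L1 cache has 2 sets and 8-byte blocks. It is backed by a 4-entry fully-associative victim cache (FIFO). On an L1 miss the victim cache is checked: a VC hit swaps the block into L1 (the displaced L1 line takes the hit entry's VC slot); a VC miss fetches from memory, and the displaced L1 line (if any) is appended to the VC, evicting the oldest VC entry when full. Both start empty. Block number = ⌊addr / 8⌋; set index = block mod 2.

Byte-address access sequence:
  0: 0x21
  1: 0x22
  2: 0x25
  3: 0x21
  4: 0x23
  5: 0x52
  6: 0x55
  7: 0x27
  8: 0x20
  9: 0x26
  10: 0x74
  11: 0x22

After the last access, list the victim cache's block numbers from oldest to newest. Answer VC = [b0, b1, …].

VC = [10, 14]

#0 0x21→b4/s0 MISS; vc=[]
#1 0x22→b4/s0 L1-HIT; vc=[]
#2 0x25→b4/s0 L1-HIT; vc=[]
#3 0x21→b4/s0 L1-HIT; vc=[]
#4 0x23→b4/s0 L1-HIT; vc=[]
#5 0x52→b10/s0 MISS; vc=[4]
#6 0x55→b10/s0 L1-HIT; vc=[4]
#7 0x27→b4/s0 VC-HIT; vc=[10]
#8 0x20→b4/s0 L1-HIT; vc=[10]
#9 0x26→b4/s0 L1-HIT; vc=[10]
#10 0x74→b14/s0 MISS; vc=[10,4]
#11 0x22→b4/s0 VC-HIT; vc=[10,14]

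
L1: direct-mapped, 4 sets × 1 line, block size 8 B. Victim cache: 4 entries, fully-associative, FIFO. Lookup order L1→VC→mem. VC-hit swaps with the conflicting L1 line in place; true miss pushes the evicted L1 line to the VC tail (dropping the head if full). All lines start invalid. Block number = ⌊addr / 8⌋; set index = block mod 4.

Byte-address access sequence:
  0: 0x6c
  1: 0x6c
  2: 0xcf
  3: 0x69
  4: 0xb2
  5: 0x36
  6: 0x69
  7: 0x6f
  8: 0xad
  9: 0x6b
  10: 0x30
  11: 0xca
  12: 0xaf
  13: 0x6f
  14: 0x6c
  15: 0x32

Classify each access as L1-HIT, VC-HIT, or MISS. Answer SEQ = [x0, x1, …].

  [0] addr=0x6c blk=13 s=1: MISS | VC []
  [1] addr=0x6c blk=13 s=1: L1-HIT | VC []
  [2] addr=0xcf blk=25 s=1: MISS | VC [13]
  [3] addr=0x69 blk=13 s=1: VC-HIT | VC [25]
  [4] addr=0xb2 blk=22 s=2: MISS | VC [25]
  [5] addr=0x36 blk=6 s=2: MISS | VC [25, 22]
  [6] addr=0x69 blk=13 s=1: L1-HIT | VC [25, 22]
  [7] addr=0x6f blk=13 s=1: L1-HIT | VC [25, 22]
  [8] addr=0xad blk=21 s=1: MISS | VC [25, 22, 13]
  [9] addr=0x6b blk=13 s=1: VC-HIT | VC [25, 22, 21]
  [10] addr=0x30 blk=6 s=2: L1-HIT | VC [25, 22, 21]
  [11] addr=0xca blk=25 s=1: VC-HIT | VC [13, 22, 21]
  [12] addr=0xaf blk=21 s=1: VC-HIT | VC [13, 22, 25]
  [13] addr=0x6f blk=13 s=1: VC-HIT | VC [21, 22, 25]
  [14] addr=0x6c blk=13 s=1: L1-HIT | VC [21, 22, 25]
  [15] addr=0x32 blk=6 s=2: L1-HIT | VC [21, 22, 25]

SEQ = [MISS, L1-HIT, MISS, VC-HIT, MISS, MISS, L1-HIT, L1-HIT, MISS, VC-HIT, L1-HIT, VC-HIT, VC-HIT, VC-HIT, L1-HIT, L1-HIT]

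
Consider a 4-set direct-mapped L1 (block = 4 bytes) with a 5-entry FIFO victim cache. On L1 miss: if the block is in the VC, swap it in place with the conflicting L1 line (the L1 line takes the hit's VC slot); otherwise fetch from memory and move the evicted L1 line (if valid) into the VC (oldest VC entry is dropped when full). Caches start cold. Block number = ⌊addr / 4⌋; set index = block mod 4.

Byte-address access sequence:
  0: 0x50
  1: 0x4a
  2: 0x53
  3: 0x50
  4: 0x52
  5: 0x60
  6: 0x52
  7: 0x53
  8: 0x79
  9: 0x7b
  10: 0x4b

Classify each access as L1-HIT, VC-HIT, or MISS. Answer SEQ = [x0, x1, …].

0: 0x50 (blk 20, set 0) → MISS  vc=[]
1: 0x4a (blk 18, set 2) → MISS  vc=[]
2: 0x53 (blk 20, set 0) → L1-HIT  vc=[]
3: 0x50 (blk 20, set 0) → L1-HIT  vc=[]
4: 0x52 (blk 20, set 0) → L1-HIT  vc=[]
5: 0x60 (blk 24, set 0) → MISS  vc=[20]
6: 0x52 (blk 20, set 0) → VC-HIT  vc=[24]
7: 0x53 (blk 20, set 0) → L1-HIT  vc=[24]
8: 0x79 (blk 30, set 2) → MISS  vc=[24, 18]
9: 0x7b (blk 30, set 2) → L1-HIT  vc=[24, 18]
10: 0x4b (blk 18, set 2) → VC-HIT  vc=[24, 30]

SEQ = [MISS, MISS, L1-HIT, L1-HIT, L1-HIT, MISS, VC-HIT, L1-HIT, MISS, L1-HIT, VC-HIT]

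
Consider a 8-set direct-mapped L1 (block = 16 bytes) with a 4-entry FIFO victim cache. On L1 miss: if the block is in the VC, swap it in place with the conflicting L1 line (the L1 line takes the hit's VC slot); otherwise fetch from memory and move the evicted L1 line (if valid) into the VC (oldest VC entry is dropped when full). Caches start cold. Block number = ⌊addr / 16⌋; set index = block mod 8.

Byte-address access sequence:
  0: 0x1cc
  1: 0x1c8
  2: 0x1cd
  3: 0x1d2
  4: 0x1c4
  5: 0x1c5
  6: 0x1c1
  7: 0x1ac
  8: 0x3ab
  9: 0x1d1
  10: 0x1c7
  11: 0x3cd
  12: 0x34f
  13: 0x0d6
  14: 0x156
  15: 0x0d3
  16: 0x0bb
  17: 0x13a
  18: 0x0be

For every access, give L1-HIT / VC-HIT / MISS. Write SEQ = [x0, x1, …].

0: 0x1cc (blk 28, set 4) → MISS  vc=[]
1: 0x1c8 (blk 28, set 4) → L1-HIT  vc=[]
2: 0x1cd (blk 28, set 4) → L1-HIT  vc=[]
3: 0x1d2 (blk 29, set 5) → MISS  vc=[]
4: 0x1c4 (blk 28, set 4) → L1-HIT  vc=[]
5: 0x1c5 (blk 28, set 4) → L1-HIT  vc=[]
6: 0x1c1 (blk 28, set 4) → L1-HIT  vc=[]
7: 0x1ac (blk 26, set 2) → MISS  vc=[]
8: 0x3ab (blk 58, set 2) → MISS  vc=[26]
9: 0x1d1 (blk 29, set 5) → L1-HIT  vc=[26]
10: 0x1c7 (blk 28, set 4) → L1-HIT  vc=[26]
11: 0x3cd (blk 60, set 4) → MISS  vc=[26, 28]
12: 0x34f (blk 52, set 4) → MISS  vc=[26, 28, 60]
13: 0xd6 (blk 13, set 5) → MISS  vc=[26, 28, 60, 29]
14: 0x156 (blk 21, set 5) → MISS  vc=[28, 60, 29, 13]
15: 0xd3 (blk 13, set 5) → VC-HIT  vc=[28, 60, 29, 21]
16: 0xbb (blk 11, set 3) → MISS  vc=[28, 60, 29, 21]
17: 0x13a (blk 19, set 3) → MISS  vc=[60, 29, 21, 11]
18: 0xbe (blk 11, set 3) → VC-HIT  vc=[60, 29, 21, 19]

SEQ = [MISS, L1-HIT, L1-HIT, MISS, L1-HIT, L1-HIT, L1-HIT, MISS, MISS, L1-HIT, L1-HIT, MISS, MISS, MISS, MISS, VC-HIT, MISS, MISS, VC-HIT]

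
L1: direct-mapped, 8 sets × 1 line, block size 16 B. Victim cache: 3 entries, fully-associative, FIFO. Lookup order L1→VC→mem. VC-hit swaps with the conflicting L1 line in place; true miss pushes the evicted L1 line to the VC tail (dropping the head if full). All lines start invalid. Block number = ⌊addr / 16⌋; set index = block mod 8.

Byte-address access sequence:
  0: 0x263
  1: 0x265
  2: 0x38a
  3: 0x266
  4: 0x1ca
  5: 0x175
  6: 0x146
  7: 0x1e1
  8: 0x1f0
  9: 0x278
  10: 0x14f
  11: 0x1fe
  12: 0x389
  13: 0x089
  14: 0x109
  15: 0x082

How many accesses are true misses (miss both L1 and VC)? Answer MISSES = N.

MISSES = 10

#0 0x263→b38/s6 MISS; vc=[]
#1 0x265→b38/s6 L1-HIT; vc=[]
#2 0x38a→b56/s0 MISS; vc=[]
#3 0x266→b38/s6 L1-HIT; vc=[]
#4 0x1ca→b28/s4 MISS; vc=[]
#5 0x175→b23/s7 MISS; vc=[]
#6 0x146→b20/s4 MISS; vc=[28]
#7 0x1e1→b30/s6 MISS; vc=[28,38]
#8 0x1f0→b31/s7 MISS; vc=[28,38,23]
#9 0x278→b39/s7 MISS; vc=[38,23,31]
#10 0x14f→b20/s4 L1-HIT; vc=[38,23,31]
#11 0x1fe→b31/s7 VC-HIT; vc=[38,23,39]
#12 0x389→b56/s0 L1-HIT; vc=[38,23,39]
#13 0x89→b8/s0 MISS; vc=[23,39,56]
#14 0x109→b16/s0 MISS; vc=[39,56,8]
#15 0x82→b8/s0 VC-HIT; vc=[39,56,16]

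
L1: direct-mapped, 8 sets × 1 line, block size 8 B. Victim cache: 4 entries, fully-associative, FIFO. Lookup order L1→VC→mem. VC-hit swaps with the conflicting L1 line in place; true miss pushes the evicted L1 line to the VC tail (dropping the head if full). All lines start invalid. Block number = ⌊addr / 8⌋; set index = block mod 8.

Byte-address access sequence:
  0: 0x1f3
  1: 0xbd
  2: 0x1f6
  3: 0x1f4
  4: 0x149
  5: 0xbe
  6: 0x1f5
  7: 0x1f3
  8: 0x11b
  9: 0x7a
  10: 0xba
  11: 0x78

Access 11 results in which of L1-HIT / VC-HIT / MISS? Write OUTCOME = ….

0: 0x1f3 (blk 62, set 6) → MISS  vc=[]
1: 0xbd (blk 23, set 7) → MISS  vc=[]
2: 0x1f6 (blk 62, set 6) → L1-HIT  vc=[]
3: 0x1f4 (blk 62, set 6) → L1-HIT  vc=[]
4: 0x149 (blk 41, set 1) → MISS  vc=[]
5: 0xbe (blk 23, set 7) → L1-HIT  vc=[]
6: 0x1f5 (blk 62, set 6) → L1-HIT  vc=[]
7: 0x1f3 (blk 62, set 6) → L1-HIT  vc=[]
8: 0x11b (blk 35, set 3) → MISS  vc=[]
9: 0x7a (blk 15, set 7) → MISS  vc=[23]
10: 0xba (blk 23, set 7) → VC-HIT  vc=[15]
11: 0x78 (blk 15, set 7) → VC-HIT  vc=[23]

OUTCOME = VC-HIT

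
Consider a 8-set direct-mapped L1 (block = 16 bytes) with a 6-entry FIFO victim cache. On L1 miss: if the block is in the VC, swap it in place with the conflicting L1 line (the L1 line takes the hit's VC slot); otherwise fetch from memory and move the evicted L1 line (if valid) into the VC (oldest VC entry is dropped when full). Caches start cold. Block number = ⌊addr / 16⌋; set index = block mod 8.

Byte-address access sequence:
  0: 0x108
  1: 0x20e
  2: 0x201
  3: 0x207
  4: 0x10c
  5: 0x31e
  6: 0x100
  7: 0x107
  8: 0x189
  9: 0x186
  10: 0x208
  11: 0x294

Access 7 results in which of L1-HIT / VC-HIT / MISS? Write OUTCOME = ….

#0 0x108→b16/s0 MISS; vc=[]
#1 0x20e→b32/s0 MISS; vc=[16]
#2 0x201→b32/s0 L1-HIT; vc=[16]
#3 0x207→b32/s0 L1-HIT; vc=[16]
#4 0x10c→b16/s0 VC-HIT; vc=[32]
#5 0x31e→b49/s1 MISS; vc=[32]
#6 0x100→b16/s0 L1-HIT; vc=[32]
#7 0x107→b16/s0 L1-HIT; vc=[32]
#8 0x189→b24/s0 MISS; vc=[32,16]
#9 0x186→b24/s0 L1-HIT; vc=[32,16]
#10 0x208→b32/s0 VC-HIT; vc=[24,16]
#11 0x294→b41/s1 MISS; vc=[24,16,49]

OUTCOME = L1-HIT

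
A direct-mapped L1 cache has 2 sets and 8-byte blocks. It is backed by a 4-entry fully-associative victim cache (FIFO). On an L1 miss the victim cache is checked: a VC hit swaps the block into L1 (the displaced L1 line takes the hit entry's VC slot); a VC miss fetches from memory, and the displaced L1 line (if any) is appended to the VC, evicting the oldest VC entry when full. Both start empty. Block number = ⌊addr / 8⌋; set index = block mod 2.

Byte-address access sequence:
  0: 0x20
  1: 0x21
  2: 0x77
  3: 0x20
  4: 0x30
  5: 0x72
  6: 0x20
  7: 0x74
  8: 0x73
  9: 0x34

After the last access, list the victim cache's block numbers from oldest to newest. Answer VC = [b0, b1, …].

#0 0x20→b4/s0 MISS; vc=[]
#1 0x21→b4/s0 L1-HIT; vc=[]
#2 0x77→b14/s0 MISS; vc=[4]
#3 0x20→b4/s0 VC-HIT; vc=[14]
#4 0x30→b6/s0 MISS; vc=[14,4]
#5 0x72→b14/s0 VC-HIT; vc=[6,4]
#6 0x20→b4/s0 VC-HIT; vc=[6,14]
#7 0x74→b14/s0 VC-HIT; vc=[6,4]
#8 0x73→b14/s0 L1-HIT; vc=[6,4]
#9 0x34→b6/s0 VC-HIT; vc=[14,4]

VC = [14, 4]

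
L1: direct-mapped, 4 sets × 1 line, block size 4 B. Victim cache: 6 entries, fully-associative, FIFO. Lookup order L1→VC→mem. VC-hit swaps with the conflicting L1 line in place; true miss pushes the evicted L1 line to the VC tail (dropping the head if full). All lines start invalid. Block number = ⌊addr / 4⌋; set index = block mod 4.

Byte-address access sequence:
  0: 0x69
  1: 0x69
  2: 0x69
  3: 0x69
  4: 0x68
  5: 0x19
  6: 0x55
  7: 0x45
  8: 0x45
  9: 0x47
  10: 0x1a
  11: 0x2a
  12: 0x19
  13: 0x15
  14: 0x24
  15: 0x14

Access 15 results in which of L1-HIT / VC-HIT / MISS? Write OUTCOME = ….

  [0] addr=0x69 blk=26 s=2: MISS | VC []
  [1] addr=0x69 blk=26 s=2: L1-HIT | VC []
  [2] addr=0x69 blk=26 s=2: L1-HIT | VC []
  [3] addr=0x69 blk=26 s=2: L1-HIT | VC []
  [4] addr=0x68 blk=26 s=2: L1-HIT | VC []
  [5] addr=0x19 blk=6 s=2: MISS | VC [26]
  [6] addr=0x55 blk=21 s=1: MISS | VC [26]
  [7] addr=0x45 blk=17 s=1: MISS | VC [26, 21]
  [8] addr=0x45 blk=17 s=1: L1-HIT | VC [26, 21]
  [9] addr=0x47 blk=17 s=1: L1-HIT | VC [26, 21]
  [10] addr=0x1a blk=6 s=2: L1-HIT | VC [26, 21]
  [11] addr=0x2a blk=10 s=2: MISS | VC [26, 21, 6]
  [12] addr=0x19 blk=6 s=2: VC-HIT | VC [26, 21, 10]
  [13] addr=0x15 blk=5 s=1: MISS | VC [26, 21, 10, 17]
  [14] addr=0x24 blk=9 s=1: MISS | VC [26, 21, 10, 17, 5]
  [15] addr=0x14 blk=5 s=1: VC-HIT | VC [26, 21, 10, 17, 9]

OUTCOME = VC-HIT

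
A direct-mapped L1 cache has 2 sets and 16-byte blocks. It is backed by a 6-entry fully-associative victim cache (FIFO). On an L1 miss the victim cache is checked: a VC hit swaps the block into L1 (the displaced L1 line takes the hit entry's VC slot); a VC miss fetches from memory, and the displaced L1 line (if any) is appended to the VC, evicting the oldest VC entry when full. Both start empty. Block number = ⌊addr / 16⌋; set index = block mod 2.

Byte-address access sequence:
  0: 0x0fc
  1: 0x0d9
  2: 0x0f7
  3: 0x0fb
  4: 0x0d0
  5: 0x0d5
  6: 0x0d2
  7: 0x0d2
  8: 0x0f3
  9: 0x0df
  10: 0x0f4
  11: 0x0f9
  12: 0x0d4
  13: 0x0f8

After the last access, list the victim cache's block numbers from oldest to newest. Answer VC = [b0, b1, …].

#0 0xfc→b15/s1 MISS; vc=[]
#1 0xd9→b13/s1 MISS; vc=[15]
#2 0xf7→b15/s1 VC-HIT; vc=[13]
#3 0xfb→b15/s1 L1-HIT; vc=[13]
#4 0xd0→b13/s1 VC-HIT; vc=[15]
#5 0xd5→b13/s1 L1-HIT; vc=[15]
#6 0xd2→b13/s1 L1-HIT; vc=[15]
#7 0xd2→b13/s1 L1-HIT; vc=[15]
#8 0xf3→b15/s1 VC-HIT; vc=[13]
#9 0xdf→b13/s1 VC-HIT; vc=[15]
#10 0xf4→b15/s1 VC-HIT; vc=[13]
#11 0xf9→b15/s1 L1-HIT; vc=[13]
#12 0xd4→b13/s1 VC-HIT; vc=[15]
#13 0xf8→b15/s1 VC-HIT; vc=[13]

VC = [13]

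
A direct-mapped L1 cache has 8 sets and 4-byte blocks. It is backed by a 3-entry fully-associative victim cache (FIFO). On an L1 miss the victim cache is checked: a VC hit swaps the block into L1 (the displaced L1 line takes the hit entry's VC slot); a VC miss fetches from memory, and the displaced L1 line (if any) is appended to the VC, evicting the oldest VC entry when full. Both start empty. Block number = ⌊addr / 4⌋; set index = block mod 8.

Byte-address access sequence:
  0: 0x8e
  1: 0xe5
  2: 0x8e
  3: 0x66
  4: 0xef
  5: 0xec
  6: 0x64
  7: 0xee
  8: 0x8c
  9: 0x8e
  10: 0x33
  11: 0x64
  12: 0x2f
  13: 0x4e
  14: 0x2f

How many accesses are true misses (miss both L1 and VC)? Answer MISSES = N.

MISSES = 7

#0 0x8e→b35/s3 MISS; vc=[]
#1 0xe5→b57/s1 MISS; vc=[]
#2 0x8e→b35/s3 L1-HIT; vc=[]
#3 0x66→b25/s1 MISS; vc=[57]
#4 0xef→b59/s3 MISS; vc=[57,35]
#5 0xec→b59/s3 L1-HIT; vc=[57,35]
#6 0x64→b25/s1 L1-HIT; vc=[57,35]
#7 0xee→b59/s3 L1-HIT; vc=[57,35]
#8 0x8c→b35/s3 VC-HIT; vc=[57,59]
#9 0x8e→b35/s3 L1-HIT; vc=[57,59]
#10 0x33→b12/s4 MISS; vc=[57,59]
#11 0x64→b25/s1 L1-HIT; vc=[57,59]
#12 0x2f→b11/s3 MISS; vc=[57,59,35]
#13 0x4e→b19/s3 MISS; vc=[59,35,11]
#14 0x2f→b11/s3 VC-HIT; vc=[59,35,19]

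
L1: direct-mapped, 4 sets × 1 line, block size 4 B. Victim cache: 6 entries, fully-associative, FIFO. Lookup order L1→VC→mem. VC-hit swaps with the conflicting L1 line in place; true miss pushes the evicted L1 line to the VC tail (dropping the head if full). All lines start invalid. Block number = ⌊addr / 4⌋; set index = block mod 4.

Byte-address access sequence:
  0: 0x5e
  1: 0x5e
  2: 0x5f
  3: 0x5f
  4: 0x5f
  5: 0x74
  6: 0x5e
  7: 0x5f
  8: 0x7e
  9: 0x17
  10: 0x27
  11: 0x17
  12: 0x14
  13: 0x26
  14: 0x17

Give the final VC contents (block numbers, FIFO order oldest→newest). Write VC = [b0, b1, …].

#0 0x5e→b23/s3 MISS; vc=[]
#1 0x5e→b23/s3 L1-HIT; vc=[]
#2 0x5f→b23/s3 L1-HIT; vc=[]
#3 0x5f→b23/s3 L1-HIT; vc=[]
#4 0x5f→b23/s3 L1-HIT; vc=[]
#5 0x74→b29/s1 MISS; vc=[]
#6 0x5e→b23/s3 L1-HIT; vc=[]
#7 0x5f→b23/s3 L1-HIT; vc=[]
#8 0x7e→b31/s3 MISS; vc=[23]
#9 0x17→b5/s1 MISS; vc=[23,29]
#10 0x27→b9/s1 MISS; vc=[23,29,5]
#11 0x17→b5/s1 VC-HIT; vc=[23,29,9]
#12 0x14→b5/s1 L1-HIT; vc=[23,29,9]
#13 0x26→b9/s1 VC-HIT; vc=[23,29,5]
#14 0x17→b5/s1 VC-HIT; vc=[23,29,9]

VC = [23, 29, 9]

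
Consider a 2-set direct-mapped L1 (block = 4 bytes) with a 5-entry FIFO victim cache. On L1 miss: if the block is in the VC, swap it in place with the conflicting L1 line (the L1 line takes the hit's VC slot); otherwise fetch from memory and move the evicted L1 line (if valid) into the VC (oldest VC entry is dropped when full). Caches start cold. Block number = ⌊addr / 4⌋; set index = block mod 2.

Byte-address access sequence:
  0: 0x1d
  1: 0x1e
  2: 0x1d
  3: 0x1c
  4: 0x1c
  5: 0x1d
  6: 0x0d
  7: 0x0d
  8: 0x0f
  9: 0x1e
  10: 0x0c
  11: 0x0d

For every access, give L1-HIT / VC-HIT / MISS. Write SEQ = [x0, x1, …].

SEQ = [MISS, L1-HIT, L1-HIT, L1-HIT, L1-HIT, L1-HIT, MISS, L1-HIT, L1-HIT, VC-HIT, VC-HIT, L1-HIT]

0: 0x1d (blk 7, set 1) → MISS  vc=[]
1: 0x1e (blk 7, set 1) → L1-HIT  vc=[]
2: 0x1d (blk 7, set 1) → L1-HIT  vc=[]
3: 0x1c (blk 7, set 1) → L1-HIT  vc=[]
4: 0x1c (blk 7, set 1) → L1-HIT  vc=[]
5: 0x1d (blk 7, set 1) → L1-HIT  vc=[]
6: 0xd (blk 3, set 1) → MISS  vc=[7]
7: 0xd (blk 3, set 1) → L1-HIT  vc=[7]
8: 0xf (blk 3, set 1) → L1-HIT  vc=[7]
9: 0x1e (blk 7, set 1) → VC-HIT  vc=[3]
10: 0xc (blk 3, set 1) → VC-HIT  vc=[7]
11: 0xd (blk 3, set 1) → L1-HIT  vc=[7]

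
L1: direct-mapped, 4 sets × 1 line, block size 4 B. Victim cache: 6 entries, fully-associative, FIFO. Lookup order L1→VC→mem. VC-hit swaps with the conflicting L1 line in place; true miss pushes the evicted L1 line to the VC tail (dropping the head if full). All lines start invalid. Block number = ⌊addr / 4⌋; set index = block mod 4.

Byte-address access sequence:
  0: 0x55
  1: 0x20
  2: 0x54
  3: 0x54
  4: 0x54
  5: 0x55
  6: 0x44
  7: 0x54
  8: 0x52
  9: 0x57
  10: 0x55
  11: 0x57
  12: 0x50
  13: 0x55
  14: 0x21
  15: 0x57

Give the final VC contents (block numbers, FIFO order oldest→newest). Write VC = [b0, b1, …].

VC = [17, 20]

#0 0x55→b21/s1 MISS; vc=[]
#1 0x20→b8/s0 MISS; vc=[]
#2 0x54→b21/s1 L1-HIT; vc=[]
#3 0x54→b21/s1 L1-HIT; vc=[]
#4 0x54→b21/s1 L1-HIT; vc=[]
#5 0x55→b21/s1 L1-HIT; vc=[]
#6 0x44→b17/s1 MISS; vc=[21]
#7 0x54→b21/s1 VC-HIT; vc=[17]
#8 0x52→b20/s0 MISS; vc=[17,8]
#9 0x57→b21/s1 L1-HIT; vc=[17,8]
#10 0x55→b21/s1 L1-HIT; vc=[17,8]
#11 0x57→b21/s1 L1-HIT; vc=[17,8]
#12 0x50→b20/s0 L1-HIT; vc=[17,8]
#13 0x55→b21/s1 L1-HIT; vc=[17,8]
#14 0x21→b8/s0 VC-HIT; vc=[17,20]
#15 0x57→b21/s1 L1-HIT; vc=[17,20]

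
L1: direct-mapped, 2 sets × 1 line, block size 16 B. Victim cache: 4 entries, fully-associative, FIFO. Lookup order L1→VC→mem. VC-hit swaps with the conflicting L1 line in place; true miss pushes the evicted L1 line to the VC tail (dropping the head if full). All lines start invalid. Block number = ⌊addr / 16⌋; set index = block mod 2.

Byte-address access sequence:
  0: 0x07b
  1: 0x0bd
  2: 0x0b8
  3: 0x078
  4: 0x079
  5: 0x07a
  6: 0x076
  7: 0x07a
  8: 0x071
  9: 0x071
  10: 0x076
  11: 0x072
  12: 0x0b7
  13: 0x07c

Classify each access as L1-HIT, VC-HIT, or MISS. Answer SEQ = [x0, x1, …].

0: 0x7b (blk 7, set 1) → MISS  vc=[]
1: 0xbd (blk 11, set 1) → MISS  vc=[7]
2: 0xb8 (blk 11, set 1) → L1-HIT  vc=[7]
3: 0x78 (blk 7, set 1) → VC-HIT  vc=[11]
4: 0x79 (blk 7, set 1) → L1-HIT  vc=[11]
5: 0x7a (blk 7, set 1) → L1-HIT  vc=[11]
6: 0x76 (blk 7, set 1) → L1-HIT  vc=[11]
7: 0x7a (blk 7, set 1) → L1-HIT  vc=[11]
8: 0x71 (blk 7, set 1) → L1-HIT  vc=[11]
9: 0x71 (blk 7, set 1) → L1-HIT  vc=[11]
10: 0x76 (blk 7, set 1) → L1-HIT  vc=[11]
11: 0x72 (blk 7, set 1) → L1-HIT  vc=[11]
12: 0xb7 (blk 11, set 1) → VC-HIT  vc=[7]
13: 0x7c (blk 7, set 1) → VC-HIT  vc=[11]

SEQ = [MISS, MISS, L1-HIT, VC-HIT, L1-HIT, L1-HIT, L1-HIT, L1-HIT, L1-HIT, L1-HIT, L1-HIT, L1-HIT, VC-HIT, VC-HIT]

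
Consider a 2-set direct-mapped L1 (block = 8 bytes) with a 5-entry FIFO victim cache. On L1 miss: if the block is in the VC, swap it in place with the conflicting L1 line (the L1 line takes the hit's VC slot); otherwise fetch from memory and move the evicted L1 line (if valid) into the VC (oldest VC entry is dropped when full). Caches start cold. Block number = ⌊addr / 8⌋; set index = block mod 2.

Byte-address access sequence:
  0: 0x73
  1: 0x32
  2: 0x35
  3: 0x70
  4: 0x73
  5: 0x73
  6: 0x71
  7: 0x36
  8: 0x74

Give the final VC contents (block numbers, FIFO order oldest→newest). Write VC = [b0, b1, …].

VC = [6]

  [0] addr=0x73 blk=14 s=0: MISS | VC []
  [1] addr=0x32 blk=6 s=0: MISS | VC [14]
  [2] addr=0x35 blk=6 s=0: L1-HIT | VC [14]
  [3] addr=0x70 blk=14 s=0: VC-HIT | VC [6]
  [4] addr=0x73 blk=14 s=0: L1-HIT | VC [6]
  [5] addr=0x73 blk=14 s=0: L1-HIT | VC [6]
  [6] addr=0x71 blk=14 s=0: L1-HIT | VC [6]
  [7] addr=0x36 blk=6 s=0: VC-HIT | VC [14]
  [8] addr=0x74 blk=14 s=0: VC-HIT | VC [6]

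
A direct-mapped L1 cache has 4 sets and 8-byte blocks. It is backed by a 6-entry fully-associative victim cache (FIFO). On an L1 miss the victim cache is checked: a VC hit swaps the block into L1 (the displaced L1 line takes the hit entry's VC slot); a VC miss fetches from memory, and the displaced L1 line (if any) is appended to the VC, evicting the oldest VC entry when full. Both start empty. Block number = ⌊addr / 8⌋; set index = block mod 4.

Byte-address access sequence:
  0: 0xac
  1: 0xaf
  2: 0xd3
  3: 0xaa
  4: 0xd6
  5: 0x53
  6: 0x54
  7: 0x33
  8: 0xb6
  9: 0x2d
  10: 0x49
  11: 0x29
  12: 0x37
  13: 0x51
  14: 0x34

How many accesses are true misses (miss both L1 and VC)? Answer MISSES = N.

0: 0xac (blk 21, set 1) → MISS  vc=[]
1: 0xaf (blk 21, set 1) → L1-HIT  vc=[]
2: 0xd3 (blk 26, set 2) → MISS  vc=[]
3: 0xaa (blk 21, set 1) → L1-HIT  vc=[]
4: 0xd6 (blk 26, set 2) → L1-HIT  vc=[]
5: 0x53 (blk 10, set 2) → MISS  vc=[26]
6: 0x54 (blk 10, set 2) → L1-HIT  vc=[26]
7: 0x33 (blk 6, set 2) → MISS  vc=[26, 10]
8: 0xb6 (blk 22, set 2) → MISS  vc=[26, 10, 6]
9: 0x2d (blk 5, set 1) → MISS  vc=[26, 10, 6, 21]
10: 0x49 (blk 9, set 1) → MISS  vc=[26, 10, 6, 21, 5]
11: 0x29 (blk 5, set 1) → VC-HIT  vc=[26, 10, 6, 21, 9]
12: 0x37 (blk 6, set 2) → VC-HIT  vc=[26, 10, 22, 21, 9]
13: 0x51 (blk 10, set 2) → VC-HIT  vc=[26, 6, 22, 21, 9]
14: 0x34 (blk 6, set 2) → VC-HIT  vc=[26, 10, 22, 21, 9]

MISSES = 7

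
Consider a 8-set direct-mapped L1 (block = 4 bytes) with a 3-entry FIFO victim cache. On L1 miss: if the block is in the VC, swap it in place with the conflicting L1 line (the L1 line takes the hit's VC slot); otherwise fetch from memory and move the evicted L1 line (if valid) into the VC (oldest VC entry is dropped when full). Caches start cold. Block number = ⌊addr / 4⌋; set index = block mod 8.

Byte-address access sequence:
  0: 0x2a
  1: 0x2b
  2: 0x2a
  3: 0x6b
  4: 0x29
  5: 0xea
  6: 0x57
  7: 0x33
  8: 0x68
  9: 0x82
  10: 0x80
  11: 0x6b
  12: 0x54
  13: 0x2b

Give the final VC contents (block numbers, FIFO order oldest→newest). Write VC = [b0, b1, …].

VC = [58, 26]

  [0] addr=0x2a blk=10 s=2: MISS | VC []
  [1] addr=0x2b blk=10 s=2: L1-HIT | VC []
  [2] addr=0x2a blk=10 s=2: L1-HIT | VC []
  [3] addr=0x6b blk=26 s=2: MISS | VC [10]
  [4] addr=0x29 blk=10 s=2: VC-HIT | VC [26]
  [5] addr=0xea blk=58 s=2: MISS | VC [26, 10]
  [6] addr=0x57 blk=21 s=5: MISS | VC [26, 10]
  [7] addr=0x33 blk=12 s=4: MISS | VC [26, 10]
  [8] addr=0x68 blk=26 s=2: VC-HIT | VC [58, 10]
  [9] addr=0x82 blk=32 s=0: MISS | VC [58, 10]
  [10] addr=0x80 blk=32 s=0: L1-HIT | VC [58, 10]
  [11] addr=0x6b blk=26 s=2: L1-HIT | VC [58, 10]
  [12] addr=0x54 blk=21 s=5: L1-HIT | VC [58, 10]
  [13] addr=0x2b blk=10 s=2: VC-HIT | VC [58, 26]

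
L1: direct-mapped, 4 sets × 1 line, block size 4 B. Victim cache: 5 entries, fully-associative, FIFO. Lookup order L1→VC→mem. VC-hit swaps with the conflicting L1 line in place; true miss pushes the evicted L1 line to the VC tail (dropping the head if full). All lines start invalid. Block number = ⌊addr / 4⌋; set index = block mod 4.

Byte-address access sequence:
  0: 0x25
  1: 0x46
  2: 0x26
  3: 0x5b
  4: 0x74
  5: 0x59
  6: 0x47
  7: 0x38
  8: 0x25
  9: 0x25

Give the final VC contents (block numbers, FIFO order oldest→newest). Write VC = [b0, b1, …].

VC = [29, 17, 22]

  [0] addr=0x25 blk=9 s=1: MISS | VC []
  [1] addr=0x46 blk=17 s=1: MISS | VC [9]
  [2] addr=0x26 blk=9 s=1: VC-HIT | VC [17]
  [3] addr=0x5b blk=22 s=2: MISS | VC [17]
  [4] addr=0x74 blk=29 s=1: MISS | VC [17, 9]
  [5] addr=0x59 blk=22 s=2: L1-HIT | VC [17, 9]
  [6] addr=0x47 blk=17 s=1: VC-HIT | VC [29, 9]
  [7] addr=0x38 blk=14 s=2: MISS | VC [29, 9, 22]
  [8] addr=0x25 blk=9 s=1: VC-HIT | VC [29, 17, 22]
  [9] addr=0x25 blk=9 s=1: L1-HIT | VC [29, 17, 22]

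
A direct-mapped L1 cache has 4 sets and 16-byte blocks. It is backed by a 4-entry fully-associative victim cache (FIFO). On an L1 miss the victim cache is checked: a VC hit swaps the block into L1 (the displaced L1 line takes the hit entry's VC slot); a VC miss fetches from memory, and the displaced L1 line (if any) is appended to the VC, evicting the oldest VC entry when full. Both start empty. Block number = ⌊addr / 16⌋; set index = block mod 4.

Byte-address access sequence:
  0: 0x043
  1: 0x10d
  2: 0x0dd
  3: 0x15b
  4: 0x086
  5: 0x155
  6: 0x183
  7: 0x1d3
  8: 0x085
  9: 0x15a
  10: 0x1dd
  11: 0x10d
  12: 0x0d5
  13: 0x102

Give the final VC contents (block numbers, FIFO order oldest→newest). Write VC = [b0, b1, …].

VC = [29, 8, 24, 21]

#0 0x43→b4/s0 MISS; vc=[]
#1 0x10d→b16/s0 MISS; vc=[4]
#2 0xdd→b13/s1 MISS; vc=[4]
#3 0x15b→b21/s1 MISS; vc=[4,13]
#4 0x86→b8/s0 MISS; vc=[4,13,16]
#5 0x155→b21/s1 L1-HIT; vc=[4,13,16]
#6 0x183→b24/s0 MISS; vc=[4,13,16,8]
#7 0x1d3→b29/s1 MISS; vc=[13,16,8,21]
#8 0x85→b8/s0 VC-HIT; vc=[13,16,24,21]
#9 0x15a→b21/s1 VC-HIT; vc=[13,16,24,29]
#10 0x1dd→b29/s1 VC-HIT; vc=[13,16,24,21]
#11 0x10d→b16/s0 VC-HIT; vc=[13,8,24,21]
#12 0xd5→b13/s1 VC-HIT; vc=[29,8,24,21]
#13 0x102→b16/s0 L1-HIT; vc=[29,8,24,21]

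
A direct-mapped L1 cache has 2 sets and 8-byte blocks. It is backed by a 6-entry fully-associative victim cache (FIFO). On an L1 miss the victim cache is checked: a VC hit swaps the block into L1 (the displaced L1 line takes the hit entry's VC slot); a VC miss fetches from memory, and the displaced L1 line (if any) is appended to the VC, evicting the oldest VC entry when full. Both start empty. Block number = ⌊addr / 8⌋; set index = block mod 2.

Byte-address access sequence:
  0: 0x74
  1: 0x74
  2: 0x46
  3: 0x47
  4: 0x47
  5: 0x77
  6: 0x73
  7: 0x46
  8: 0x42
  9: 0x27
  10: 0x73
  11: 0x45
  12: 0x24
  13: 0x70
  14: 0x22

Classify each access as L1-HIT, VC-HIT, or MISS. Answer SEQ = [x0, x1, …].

0: 0x74 (blk 14, set 0) → MISS  vc=[]
1: 0x74 (blk 14, set 0) → L1-HIT  vc=[]
2: 0x46 (blk 8, set 0) → MISS  vc=[14]
3: 0x47 (blk 8, set 0) → L1-HIT  vc=[14]
4: 0x47 (blk 8, set 0) → L1-HIT  vc=[14]
5: 0x77 (blk 14, set 0) → VC-HIT  vc=[8]
6: 0x73 (blk 14, set 0) → L1-HIT  vc=[8]
7: 0x46 (blk 8, set 0) → VC-HIT  vc=[14]
8: 0x42 (blk 8, set 0) → L1-HIT  vc=[14]
9: 0x27 (blk 4, set 0) → MISS  vc=[14, 8]
10: 0x73 (blk 14, set 0) → VC-HIT  vc=[4, 8]
11: 0x45 (blk 8, set 0) → VC-HIT  vc=[4, 14]
12: 0x24 (blk 4, set 0) → VC-HIT  vc=[8, 14]
13: 0x70 (blk 14, set 0) → VC-HIT  vc=[8, 4]
14: 0x22 (blk 4, set 0) → VC-HIT  vc=[8, 14]

SEQ = [MISS, L1-HIT, MISS, L1-HIT, L1-HIT, VC-HIT, L1-HIT, VC-HIT, L1-HIT, MISS, VC-HIT, VC-HIT, VC-HIT, VC-HIT, VC-HIT]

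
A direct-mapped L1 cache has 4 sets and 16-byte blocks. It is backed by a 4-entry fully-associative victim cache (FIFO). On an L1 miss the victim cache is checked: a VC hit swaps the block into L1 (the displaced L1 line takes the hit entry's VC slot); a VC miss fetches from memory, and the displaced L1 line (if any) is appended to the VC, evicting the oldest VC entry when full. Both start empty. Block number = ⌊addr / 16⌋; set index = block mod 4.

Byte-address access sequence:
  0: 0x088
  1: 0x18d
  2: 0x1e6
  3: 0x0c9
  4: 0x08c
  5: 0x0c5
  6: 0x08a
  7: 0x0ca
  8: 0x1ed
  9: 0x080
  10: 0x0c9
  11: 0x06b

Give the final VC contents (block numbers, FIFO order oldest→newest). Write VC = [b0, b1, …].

VC = [8, 24, 30]

  [0] addr=0x88 blk=8 s=0: MISS | VC []
  [1] addr=0x18d blk=24 s=0: MISS | VC [8]
  [2] addr=0x1e6 blk=30 s=2: MISS | VC [8]
  [3] addr=0xc9 blk=12 s=0: MISS | VC [8, 24]
  [4] addr=0x8c blk=8 s=0: VC-HIT | VC [12, 24]
  [5] addr=0xc5 blk=12 s=0: VC-HIT | VC [8, 24]
  [6] addr=0x8a blk=8 s=0: VC-HIT | VC [12, 24]
  [7] addr=0xca blk=12 s=0: VC-HIT | VC [8, 24]
  [8] addr=0x1ed blk=30 s=2: L1-HIT | VC [8, 24]
  [9] addr=0x80 blk=8 s=0: VC-HIT | VC [12, 24]
  [10] addr=0xc9 blk=12 s=0: VC-HIT | VC [8, 24]
  [11] addr=0x6b blk=6 s=2: MISS | VC [8, 24, 30]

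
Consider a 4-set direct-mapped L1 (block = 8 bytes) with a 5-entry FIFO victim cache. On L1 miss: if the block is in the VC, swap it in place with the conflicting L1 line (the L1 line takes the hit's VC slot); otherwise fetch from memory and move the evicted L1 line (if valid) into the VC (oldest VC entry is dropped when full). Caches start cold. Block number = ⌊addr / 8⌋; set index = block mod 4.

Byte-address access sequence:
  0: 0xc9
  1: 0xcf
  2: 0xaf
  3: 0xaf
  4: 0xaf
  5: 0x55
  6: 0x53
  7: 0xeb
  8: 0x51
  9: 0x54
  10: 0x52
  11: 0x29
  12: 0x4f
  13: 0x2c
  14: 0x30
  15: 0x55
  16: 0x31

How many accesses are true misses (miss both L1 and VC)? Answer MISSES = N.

MISSES = 7

  [0] addr=0xc9 blk=25 s=1: MISS | VC []
  [1] addr=0xcf blk=25 s=1: L1-HIT | VC []
  [2] addr=0xaf blk=21 s=1: MISS | VC [25]
  [3] addr=0xaf blk=21 s=1: L1-HIT | VC [25]
  [4] addr=0xaf blk=21 s=1: L1-HIT | VC [25]
  [5] addr=0x55 blk=10 s=2: MISS | VC [25]
  [6] addr=0x53 blk=10 s=2: L1-HIT | VC [25]
  [7] addr=0xeb blk=29 s=1: MISS | VC [25, 21]
  [8] addr=0x51 blk=10 s=2: L1-HIT | VC [25, 21]
  [9] addr=0x54 blk=10 s=2: L1-HIT | VC [25, 21]
  [10] addr=0x52 blk=10 s=2: L1-HIT | VC [25, 21]
  [11] addr=0x29 blk=5 s=1: MISS | VC [25, 21, 29]
  [12] addr=0x4f blk=9 s=1: MISS | VC [25, 21, 29, 5]
  [13] addr=0x2c blk=5 s=1: VC-HIT | VC [25, 21, 29, 9]
  [14] addr=0x30 blk=6 s=2: MISS | VC [25, 21, 29, 9, 10]
  [15] addr=0x55 blk=10 s=2: VC-HIT | VC [25, 21, 29, 9, 6]
  [16] addr=0x31 blk=6 s=2: VC-HIT | VC [25, 21, 29, 9, 10]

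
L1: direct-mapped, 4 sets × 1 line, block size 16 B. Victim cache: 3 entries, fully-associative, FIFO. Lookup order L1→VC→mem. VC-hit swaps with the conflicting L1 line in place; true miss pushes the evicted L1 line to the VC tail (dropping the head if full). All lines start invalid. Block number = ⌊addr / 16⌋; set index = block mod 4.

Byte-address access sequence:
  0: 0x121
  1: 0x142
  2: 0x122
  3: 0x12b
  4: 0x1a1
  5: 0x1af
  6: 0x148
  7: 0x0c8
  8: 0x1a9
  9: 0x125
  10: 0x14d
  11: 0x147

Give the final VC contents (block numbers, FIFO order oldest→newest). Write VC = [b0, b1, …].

VC = [26, 12]

0: 0x121 (blk 18, set 2) → MISS  vc=[]
1: 0x142 (blk 20, set 0) → MISS  vc=[]
2: 0x122 (blk 18, set 2) → L1-HIT  vc=[]
3: 0x12b (blk 18, set 2) → L1-HIT  vc=[]
4: 0x1a1 (blk 26, set 2) → MISS  vc=[18]
5: 0x1af (blk 26, set 2) → L1-HIT  vc=[18]
6: 0x148 (blk 20, set 0) → L1-HIT  vc=[18]
7: 0xc8 (blk 12, set 0) → MISS  vc=[18, 20]
8: 0x1a9 (blk 26, set 2) → L1-HIT  vc=[18, 20]
9: 0x125 (blk 18, set 2) → VC-HIT  vc=[26, 20]
10: 0x14d (blk 20, set 0) → VC-HIT  vc=[26, 12]
11: 0x147 (blk 20, set 0) → L1-HIT  vc=[26, 12]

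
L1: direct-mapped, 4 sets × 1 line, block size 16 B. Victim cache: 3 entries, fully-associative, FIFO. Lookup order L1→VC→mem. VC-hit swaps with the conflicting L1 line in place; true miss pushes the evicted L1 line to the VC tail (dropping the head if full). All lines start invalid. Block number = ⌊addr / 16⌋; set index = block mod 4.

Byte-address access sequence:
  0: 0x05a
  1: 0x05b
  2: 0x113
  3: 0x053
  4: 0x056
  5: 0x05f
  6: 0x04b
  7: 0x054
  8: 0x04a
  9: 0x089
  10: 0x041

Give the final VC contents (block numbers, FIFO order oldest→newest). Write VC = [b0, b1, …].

0: 0x5a (blk 5, set 1) → MISS  vc=[]
1: 0x5b (blk 5, set 1) → L1-HIT  vc=[]
2: 0x113 (blk 17, set 1) → MISS  vc=[5]
3: 0x53 (blk 5, set 1) → VC-HIT  vc=[17]
4: 0x56 (blk 5, set 1) → L1-HIT  vc=[17]
5: 0x5f (blk 5, set 1) → L1-HIT  vc=[17]
6: 0x4b (blk 4, set 0) → MISS  vc=[17]
7: 0x54 (blk 5, set 1) → L1-HIT  vc=[17]
8: 0x4a (blk 4, set 0) → L1-HIT  vc=[17]
9: 0x89 (blk 8, set 0) → MISS  vc=[17, 4]
10: 0x41 (blk 4, set 0) → VC-HIT  vc=[17, 8]

VC = [17, 8]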